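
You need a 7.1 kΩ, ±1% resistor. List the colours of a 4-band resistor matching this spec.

7100 Ω = 71 × 10^2.
7 → violet
1 → brown
Multiplier 10^2 → red.
±1% tolerance → brown.

violet, brown, red, brown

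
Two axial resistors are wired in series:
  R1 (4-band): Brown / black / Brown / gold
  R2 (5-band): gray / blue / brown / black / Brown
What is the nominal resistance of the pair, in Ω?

R1: brown, black → 10; brown ×10 → 100 Ω.
R2: grey, blue, brown → 861; black ×1 → 861 Ω.
Series: 100 + 861 = 961 Ω.

961 Ω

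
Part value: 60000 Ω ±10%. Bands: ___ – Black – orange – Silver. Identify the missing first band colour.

blue

60000 Ω = 60 × 10^3.
The first band gives digit 6 of the significand, and 6 is blue.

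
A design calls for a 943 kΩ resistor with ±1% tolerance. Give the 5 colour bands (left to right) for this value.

943000 Ω = 943 × 10^3.
9 → white
4 → yellow
3 → orange
Multiplier 10^3 → orange.
±1% tolerance → brown.

white, yellow, orange, orange, brown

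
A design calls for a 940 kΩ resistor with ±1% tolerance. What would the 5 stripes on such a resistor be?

white, yellow, black, orange, brown

940000 Ω = 940 × 10^3.
9 → white
4 → yellow
0 → black
Multiplier 10^3 → orange.
±1% tolerance → brown.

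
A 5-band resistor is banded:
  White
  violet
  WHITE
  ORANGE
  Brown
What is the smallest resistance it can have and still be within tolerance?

969210 Ω

White → 9 (first significant figure)
Violet → 7 (second significant figure)
White → 9 (third significant figure)
Orange → ×10^3 multiplier
Brown → ±1% tolerance
979 × 1000 = 979000 Ω
Smallest = 979000 × (1 − 1/100) = 969210 Ω.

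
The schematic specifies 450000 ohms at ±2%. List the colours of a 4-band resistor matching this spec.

450000 Ω = 45 × 10^4.
4 → yellow
5 → green
Multiplier 10^4 → yellow.
±2% tolerance → red.

yellow, green, yellow, red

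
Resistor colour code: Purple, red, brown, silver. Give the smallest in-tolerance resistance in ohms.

Violet → 7 (first significant figure)
Red → 2 (second significant figure)
Brown → ×10 multiplier
Silver → ±10% tolerance
72 × 10 = 720 Ω
Smallest = 720 × (1 − 10/100) = 648 Ω.

648 Ω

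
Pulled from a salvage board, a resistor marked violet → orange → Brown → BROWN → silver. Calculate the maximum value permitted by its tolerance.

Violet → 7 (first significant figure)
Orange → 3 (second significant figure)
Brown → 1 (third significant figure)
Brown → ×10 multiplier
Silver → ±10% tolerance
731 × 10 = 7310 Ω
Maximum = 7310 × (1 + 10/100) = 8041 Ω.

8041 Ω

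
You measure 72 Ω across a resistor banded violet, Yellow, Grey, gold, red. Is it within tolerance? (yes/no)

no

Violet → 7 (first significant figure)
Yellow → 4 (second significant figure)
Grey → 8 (third significant figure)
Gold → ×0.1 multiplier
Red → ±2% tolerance
748 × 0.1 = 74.8 Ω
Allowed range: 73.304 Ω to 76.296 Ω.
72 Ω lies outside that range.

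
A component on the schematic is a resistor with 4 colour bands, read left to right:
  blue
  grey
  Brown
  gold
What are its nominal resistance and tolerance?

680 Ω ±5%

Blue → 6 (first significant figure)
Grey → 8 (second significant figure)
Brown → ×10 multiplier
Gold → ±5% tolerance
68 × 10 = 680 Ω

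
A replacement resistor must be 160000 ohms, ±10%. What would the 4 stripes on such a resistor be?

brown, blue, yellow, silver

160000 Ω = 16 × 10^4.
1 → brown
6 → blue
Multiplier 10^4 → yellow.
±10% tolerance → silver.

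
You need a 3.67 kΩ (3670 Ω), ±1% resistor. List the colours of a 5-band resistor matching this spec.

orange, blue, violet, brown, brown

3670 Ω = 367 × 10^1.
3 → orange
6 → blue
7 → violet
Multiplier 10^1 → brown.
±1% tolerance → brown.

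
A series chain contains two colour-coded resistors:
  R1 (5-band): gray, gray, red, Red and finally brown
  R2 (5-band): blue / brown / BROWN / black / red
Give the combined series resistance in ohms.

R1: grey, grey, red → 882; red ×10^2 → 88200 Ω.
R2: blue, brown, brown → 611; black ×1 → 611 Ω.
Series: 88200 + 611 = 88811 Ω.

88811 Ω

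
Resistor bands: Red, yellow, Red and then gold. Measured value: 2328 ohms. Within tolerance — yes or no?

yes

Red → 2 (first significant figure)
Yellow → 4 (second significant figure)
Red → ×10^2 multiplier
Gold → ±5% tolerance
24 × 100 = 2400 Ω
Allowed range: 2280 Ω to 2520 Ω.
2328 ohms lies inside that range.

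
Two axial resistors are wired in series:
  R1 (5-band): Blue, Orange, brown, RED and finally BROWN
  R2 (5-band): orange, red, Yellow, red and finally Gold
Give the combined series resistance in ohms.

95500 Ω

R1: blue, orange, brown → 631; red ×10^2 → 63100 Ω.
R2: orange, red, yellow → 324; red ×10^2 → 32400 Ω.
Series: 63100 + 32400 = 95500 Ω.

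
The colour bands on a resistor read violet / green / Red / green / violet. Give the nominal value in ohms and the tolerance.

Violet → 7 (first significant figure)
Green → 5 (second significant figure)
Red → 2 (third significant figure)
Green → ×10^5 multiplier
Violet → ±0.1% tolerance
752 × 100000 = 75200000 Ω

75200000 Ω ±0.1%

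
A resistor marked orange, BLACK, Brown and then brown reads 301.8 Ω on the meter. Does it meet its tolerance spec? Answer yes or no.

Orange → 3 (first significant figure)
Black → 0 (second significant figure)
Brown → ×10 multiplier
Brown → ±1% tolerance
30 × 10 = 300 Ω
Allowed range: 297 Ω to 303 Ω.
301.8 Ω lies inside that range.

yes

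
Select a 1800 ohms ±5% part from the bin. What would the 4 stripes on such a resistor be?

1800 Ω = 18 × 10^2.
1 → brown
8 → grey
Multiplier 10^2 → red.
±5% tolerance → gold.

brown, grey, red, gold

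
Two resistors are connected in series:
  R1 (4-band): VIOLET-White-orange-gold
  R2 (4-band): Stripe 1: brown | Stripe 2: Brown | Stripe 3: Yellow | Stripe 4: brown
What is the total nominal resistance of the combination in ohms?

R1: violet, white → 79; orange ×10^3 → 79000 Ω.
R2: brown, brown → 11; yellow ×10^4 → 110000 Ω.
Series: 79000 + 110000 = 189000 Ω.

189000 Ω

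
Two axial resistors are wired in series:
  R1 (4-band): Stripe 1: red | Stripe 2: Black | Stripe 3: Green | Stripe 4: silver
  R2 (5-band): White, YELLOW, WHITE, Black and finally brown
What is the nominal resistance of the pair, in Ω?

2000949 Ω

R1: red, black → 20; green ×10^5 → 2000000 Ω.
R2: white, yellow, white → 949; black ×1 → 949 Ω.
Series: 2000000 + 949 = 2000949 Ω.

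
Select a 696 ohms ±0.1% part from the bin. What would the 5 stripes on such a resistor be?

blue, white, blue, black, violet

696 Ω = 696 × 10^0.
6 → blue
9 → white
6 → blue
Multiplier 10^0 → black.
±0.1% tolerance → violet.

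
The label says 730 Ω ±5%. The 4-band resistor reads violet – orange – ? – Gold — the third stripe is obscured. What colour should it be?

730 Ω = 73 × 10^1.
The third band is the multiplier, 10^1, which is brown.

brown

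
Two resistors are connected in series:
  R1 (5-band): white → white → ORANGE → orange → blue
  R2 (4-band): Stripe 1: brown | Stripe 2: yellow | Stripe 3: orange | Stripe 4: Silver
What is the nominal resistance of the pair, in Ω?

1007000 Ω

R1: white, white, orange → 993; orange ×10^3 → 993000 Ω.
R2: brown, yellow → 14; orange ×10^3 → 14000 Ω.
Series: 993000 + 14000 = 1007000 Ω.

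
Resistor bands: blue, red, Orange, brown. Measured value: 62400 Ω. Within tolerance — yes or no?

Blue → 6 (first significant figure)
Red → 2 (second significant figure)
Orange → ×10^3 multiplier
Brown → ±1% tolerance
62 × 1000 = 62000 Ω
Allowed range: 61380 Ω to 62620 Ω.
62400 Ω lies inside that range.

yes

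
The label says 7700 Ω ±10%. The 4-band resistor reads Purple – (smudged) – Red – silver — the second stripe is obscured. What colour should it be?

violet

7700 Ω = 77 × 10^2.
The second band gives digit 7 of the significand, and 7 is violet.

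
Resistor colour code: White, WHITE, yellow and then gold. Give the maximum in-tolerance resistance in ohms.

1039500 Ω

White → 9 (first significant figure)
White → 9 (second significant figure)
Yellow → ×10^4 multiplier
Gold → ±5% tolerance
99 × 10000 = 990000 Ω
Maximum = 990000 × (1 + 5/100) = 1039500 Ω.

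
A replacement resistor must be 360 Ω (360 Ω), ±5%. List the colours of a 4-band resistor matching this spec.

360 Ω = 36 × 10^1.
3 → orange
6 → blue
Multiplier 10^1 → brown.
±5% tolerance → gold.

orange, blue, brown, gold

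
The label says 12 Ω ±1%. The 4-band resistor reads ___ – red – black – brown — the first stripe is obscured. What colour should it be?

12 Ω = 12 × 10^0.
The first band gives digit 1 of the significand, and 1 is brown.

brown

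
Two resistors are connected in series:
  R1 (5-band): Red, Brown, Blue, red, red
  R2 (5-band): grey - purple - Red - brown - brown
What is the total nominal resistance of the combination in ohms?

R1: red, brown, blue → 216; red ×10^2 → 21600 Ω.
R2: grey, violet, red → 872; brown ×10 → 8720 Ω.
Series: 21600 + 8720 = 30320 Ω.

30320 Ω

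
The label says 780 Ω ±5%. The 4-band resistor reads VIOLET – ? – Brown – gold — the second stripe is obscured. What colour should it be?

grey

780 Ω = 78 × 10^1.
The second band gives digit 8 of the significand, and 8 is grey.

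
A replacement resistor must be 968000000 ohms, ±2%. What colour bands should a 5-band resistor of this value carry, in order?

968000000 Ω = 968 × 10^6.
9 → white
6 → blue
8 → grey
Multiplier 10^6 → blue.
±2% tolerance → red.

white, blue, grey, blue, red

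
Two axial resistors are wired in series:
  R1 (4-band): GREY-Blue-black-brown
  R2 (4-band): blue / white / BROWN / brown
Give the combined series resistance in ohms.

R1: grey, blue → 86; black ×1 → 86 Ω.
R2: blue, white → 69; brown ×10 → 690 Ω.
Series: 86 + 690 = 776 Ω.

776 Ω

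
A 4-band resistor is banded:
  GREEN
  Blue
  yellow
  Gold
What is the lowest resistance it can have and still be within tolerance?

532000 Ω

Green → 5 (first significant figure)
Blue → 6 (second significant figure)
Yellow → ×10^4 multiplier
Gold → ±5% tolerance
56 × 10000 = 560000 Ω
Lowest = 560000 × (1 − 5/100) = 532000 Ω.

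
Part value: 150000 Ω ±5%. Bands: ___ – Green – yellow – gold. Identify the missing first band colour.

brown

150000 Ω = 15 × 10^4.
The first band gives digit 1 of the significand, and 1 is brown.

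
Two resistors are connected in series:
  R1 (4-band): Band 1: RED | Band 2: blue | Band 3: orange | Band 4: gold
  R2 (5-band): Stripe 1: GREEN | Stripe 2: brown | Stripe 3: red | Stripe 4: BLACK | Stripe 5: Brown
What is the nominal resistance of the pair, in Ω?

R1: red, blue → 26; orange ×10^3 → 26000 Ω.
R2: green, brown, red → 512; black ×1 → 512 Ω.
Series: 26000 + 512 = 26512 Ω.

26512 Ω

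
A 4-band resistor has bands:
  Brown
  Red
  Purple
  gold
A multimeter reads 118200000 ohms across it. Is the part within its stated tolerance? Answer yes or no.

yes

Brown → 1 (first significant figure)
Red → 2 (second significant figure)
Violet → ×10^7 multiplier
Gold → ±5% tolerance
12 × 10000000 = 120000000 Ω
Allowed range: 114000000 Ω to 126000000 Ω.
118200000 ohms lies inside that range.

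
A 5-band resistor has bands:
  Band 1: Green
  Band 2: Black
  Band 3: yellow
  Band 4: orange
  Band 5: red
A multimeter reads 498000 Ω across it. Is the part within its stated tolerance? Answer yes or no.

yes

Green → 5 (first significant figure)
Black → 0 (second significant figure)
Yellow → 4 (third significant figure)
Orange → ×10^3 multiplier
Red → ±2% tolerance
504 × 1000 = 504000 Ω
Allowed range: 493920 Ω to 514080 Ω.
498000 Ω lies inside that range.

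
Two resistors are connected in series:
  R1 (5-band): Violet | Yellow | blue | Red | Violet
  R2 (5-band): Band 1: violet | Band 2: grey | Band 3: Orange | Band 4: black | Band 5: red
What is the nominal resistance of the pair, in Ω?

75383 Ω

R1: violet, yellow, blue → 746; red ×10^2 → 74600 Ω.
R2: violet, grey, orange → 783; black ×1 → 783 Ω.
Series: 74600 + 783 = 75383 Ω.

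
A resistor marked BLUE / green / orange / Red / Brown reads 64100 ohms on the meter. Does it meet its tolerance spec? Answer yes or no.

no

Blue → 6 (first significant figure)
Green → 5 (second significant figure)
Orange → 3 (third significant figure)
Red → ×10^2 multiplier
Brown → ±1% tolerance
653 × 100 = 65300 Ω
Allowed range: 64647 Ω to 65953 Ω.
64100 ohms lies outside that range.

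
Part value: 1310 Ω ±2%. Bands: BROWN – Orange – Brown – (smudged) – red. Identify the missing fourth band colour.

1310 Ω = 131 × 10^1.
The fourth band is the multiplier, 10^1, which is brown.

brown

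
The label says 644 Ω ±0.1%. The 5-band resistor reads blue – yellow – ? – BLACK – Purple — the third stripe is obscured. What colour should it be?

yellow

644 Ω = 644 × 10^0.
The third band gives digit 4 of the significand, and 4 is yellow.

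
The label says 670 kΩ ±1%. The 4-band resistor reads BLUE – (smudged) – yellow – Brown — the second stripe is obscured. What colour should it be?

violet

670000 Ω = 67 × 10^4.
The second band gives digit 7 of the significand, and 7 is violet.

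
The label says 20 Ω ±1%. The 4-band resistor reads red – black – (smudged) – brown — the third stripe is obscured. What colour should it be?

black

20 Ω = 20 × 10^0.
The third band is the multiplier, 10^0, which is black.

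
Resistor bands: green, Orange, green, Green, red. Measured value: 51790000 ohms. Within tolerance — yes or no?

Green → 5 (first significant figure)
Orange → 3 (second significant figure)
Green → 5 (third significant figure)
Green → ×10^5 multiplier
Red → ±2% tolerance
535 × 100000 = 53500000 Ω
Allowed range: 52430000 Ω to 54570000 Ω.
51790000 ohms lies outside that range.

no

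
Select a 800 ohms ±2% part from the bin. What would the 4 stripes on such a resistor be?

800 Ω = 80 × 10^1.
8 → grey
0 → black
Multiplier 10^1 → brown.
±2% tolerance → red.

grey, black, brown, red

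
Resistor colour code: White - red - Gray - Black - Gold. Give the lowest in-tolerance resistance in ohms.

881.6 Ω

White → 9 (first significant figure)
Red → 2 (second significant figure)
Grey → 8 (third significant figure)
Black → ×1 multiplier
Gold → ±5% tolerance
928 × 1 = 928 Ω
Lowest = 928 × (1 − 5/100) = 881.6 Ω.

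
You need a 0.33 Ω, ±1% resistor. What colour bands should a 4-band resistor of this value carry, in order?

0.33 Ω = 33 × 10^-2.
3 → orange
3 → orange
Multiplier 10^-2 → silver.
±1% tolerance → brown.

orange, orange, silver, brown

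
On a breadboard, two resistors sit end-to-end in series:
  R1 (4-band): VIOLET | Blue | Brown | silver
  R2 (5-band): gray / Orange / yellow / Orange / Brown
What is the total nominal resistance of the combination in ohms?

834760 Ω

R1: violet, blue → 76; brown ×10 → 760 Ω.
R2: grey, orange, yellow → 834; orange ×10^3 → 834000 Ω.
Series: 760 + 834000 = 834760 Ω.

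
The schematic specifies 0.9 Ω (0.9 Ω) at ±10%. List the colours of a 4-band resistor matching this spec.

0.9 Ω = 90 × 10^-2.
9 → white
0 → black
Multiplier 10^-2 → silver.
±10% tolerance → silver.

white, black, silver, silver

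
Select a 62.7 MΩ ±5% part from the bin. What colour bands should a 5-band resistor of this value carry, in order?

62700000 Ω = 627 × 10^5.
6 → blue
2 → red
7 → violet
Multiplier 10^5 → green.
±5% tolerance → gold.

blue, red, violet, green, gold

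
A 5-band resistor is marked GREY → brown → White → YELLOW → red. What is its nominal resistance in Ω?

8190000 Ω

Grey → 8 (first significant figure)
Brown → 1 (second significant figure)
White → 9 (third significant figure)
Yellow → ×10^4 multiplier
819 × 10000 = 8190000 Ω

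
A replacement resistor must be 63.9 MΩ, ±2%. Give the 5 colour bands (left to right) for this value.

blue, orange, white, green, red

63900000 Ω = 639 × 10^5.
6 → blue
3 → orange
9 → white
Multiplier 10^5 → green.
±2% tolerance → red.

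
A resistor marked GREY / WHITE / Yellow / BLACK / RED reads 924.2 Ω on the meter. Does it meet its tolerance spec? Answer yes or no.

Grey → 8 (first significant figure)
White → 9 (second significant figure)
Yellow → 4 (third significant figure)
Black → ×1 multiplier
Red → ±2% tolerance
894 × 1 = 894 Ω
Allowed range: 876.12 Ω to 911.88 Ω.
924.2 Ω lies outside that range.

no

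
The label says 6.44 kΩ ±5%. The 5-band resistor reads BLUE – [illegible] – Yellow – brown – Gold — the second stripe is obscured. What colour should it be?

6440 Ω = 644 × 10^1.
The second band gives digit 4 of the significand, and 4 is yellow.

yellow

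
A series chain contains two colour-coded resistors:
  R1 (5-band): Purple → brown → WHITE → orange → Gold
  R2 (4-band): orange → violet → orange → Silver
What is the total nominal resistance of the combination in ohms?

R1: violet, brown, white → 719; orange ×10^3 → 719000 Ω.
R2: orange, violet → 37; orange ×10^3 → 37000 Ω.
Series: 719000 + 37000 = 756000 Ω.

756000 Ω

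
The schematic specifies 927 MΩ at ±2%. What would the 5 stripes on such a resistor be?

927000000 Ω = 927 × 10^6.
9 → white
2 → red
7 → violet
Multiplier 10^6 → blue.
±2% tolerance → red.

white, red, violet, blue, red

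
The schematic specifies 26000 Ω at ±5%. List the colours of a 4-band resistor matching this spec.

26000 Ω = 26 × 10^3.
2 → red
6 → blue
Multiplier 10^3 → orange.
±5% tolerance → gold.

red, blue, orange, gold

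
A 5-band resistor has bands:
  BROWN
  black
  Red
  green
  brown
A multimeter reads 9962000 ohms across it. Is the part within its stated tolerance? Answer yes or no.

Brown → 1 (first significant figure)
Black → 0 (second significant figure)
Red → 2 (third significant figure)
Green → ×10^5 multiplier
Brown → ±1% tolerance
102 × 100000 = 10200000 Ω
Allowed range: 10098000 Ω to 10302000 Ω.
9962000 ohms lies outside that range.

no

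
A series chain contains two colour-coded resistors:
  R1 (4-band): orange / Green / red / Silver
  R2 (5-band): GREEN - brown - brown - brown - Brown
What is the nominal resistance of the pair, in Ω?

R1: orange, green → 35; red ×10^2 → 3500 Ω.
R2: green, brown, brown → 511; brown ×10 → 5110 Ω.
Series: 3500 + 5110 = 8610 Ω.

8610 Ω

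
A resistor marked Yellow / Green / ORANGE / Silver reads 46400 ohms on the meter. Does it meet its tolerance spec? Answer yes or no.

yes

Yellow → 4 (first significant figure)
Green → 5 (second significant figure)
Orange → ×10^3 multiplier
Silver → ±10% tolerance
45 × 1000 = 45000 Ω
Allowed range: 40500 Ω to 49500 Ω.
46400 ohms lies inside that range.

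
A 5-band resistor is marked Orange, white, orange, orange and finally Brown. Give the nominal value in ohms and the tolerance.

393000 Ω ±1%

Orange → 3 (first significant figure)
White → 9 (second significant figure)
Orange → 3 (third significant figure)
Orange → ×10^3 multiplier
Brown → ±1% tolerance
393 × 1000 = 393000 Ω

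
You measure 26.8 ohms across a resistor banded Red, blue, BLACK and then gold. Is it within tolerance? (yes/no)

Red → 2 (first significant figure)
Blue → 6 (second significant figure)
Black → ×1 multiplier
Gold → ±5% tolerance
26 × 1 = 26 Ω
Allowed range: 24.7 Ω to 27.3 Ω.
26.8 ohms lies inside that range.

yes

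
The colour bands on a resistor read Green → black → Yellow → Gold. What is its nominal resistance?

Green → 5 (first significant figure)
Black → 0 (second significant figure)
Yellow → ×10^4 multiplier
50 × 10000 = 500000 Ω

500000 Ω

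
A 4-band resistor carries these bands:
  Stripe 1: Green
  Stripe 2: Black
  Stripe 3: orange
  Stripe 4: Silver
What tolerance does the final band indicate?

±10%

The last band, silver, is the tolerance band.
Silver corresponds to ±10%.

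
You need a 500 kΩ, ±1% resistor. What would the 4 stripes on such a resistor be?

green, black, yellow, brown

500000 Ω = 50 × 10^4.
5 → green
0 → black
Multiplier 10^4 → yellow.
±1% tolerance → brown.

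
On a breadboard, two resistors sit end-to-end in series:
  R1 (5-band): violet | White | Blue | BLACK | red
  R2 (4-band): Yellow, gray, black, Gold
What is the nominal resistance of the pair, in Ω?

844 Ω

R1: violet, white, blue → 796; black ×1 → 796 Ω.
R2: yellow, grey → 48; black ×1 → 48 Ω.
Series: 796 + 48 = 844 Ω.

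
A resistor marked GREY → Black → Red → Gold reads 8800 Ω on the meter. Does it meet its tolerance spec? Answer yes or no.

no

Grey → 8 (first significant figure)
Black → 0 (second significant figure)
Red → ×10^2 multiplier
Gold → ±5% tolerance
80 × 100 = 8000 Ω
Allowed range: 7600 Ω to 8400 Ω.
8800 Ω lies outside that range.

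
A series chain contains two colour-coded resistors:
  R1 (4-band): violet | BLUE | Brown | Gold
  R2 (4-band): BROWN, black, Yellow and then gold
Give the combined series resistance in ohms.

R1: violet, blue → 76; brown ×10 → 760 Ω.
R2: brown, black → 10; yellow ×10^4 → 100000 Ω.
Series: 760 + 100000 = 100760 Ω.

100760 Ω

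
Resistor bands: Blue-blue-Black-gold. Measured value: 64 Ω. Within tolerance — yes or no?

yes

Blue → 6 (first significant figure)
Blue → 6 (second significant figure)
Black → ×1 multiplier
Gold → ±5% tolerance
66 × 1 = 66 Ω
Allowed range: 62.7 Ω to 69.3 Ω.
64 Ω lies inside that range.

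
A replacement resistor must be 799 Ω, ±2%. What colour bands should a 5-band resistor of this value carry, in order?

violet, white, white, black, red

799 Ω = 799 × 10^0.
7 → violet
9 → white
9 → white
Multiplier 10^0 → black.
±2% tolerance → red.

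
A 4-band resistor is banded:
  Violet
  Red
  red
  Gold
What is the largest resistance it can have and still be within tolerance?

7560 Ω

Violet → 7 (first significant figure)
Red → 2 (second significant figure)
Red → ×10^2 multiplier
Gold → ±5% tolerance
72 × 100 = 7200 Ω
Largest = 7200 × (1 + 5/100) = 7560 Ω.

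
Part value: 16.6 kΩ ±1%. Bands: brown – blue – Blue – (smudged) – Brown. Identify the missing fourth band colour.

16600 Ω = 166 × 10^2.
The fourth band is the multiplier, 10^2, which is red.

red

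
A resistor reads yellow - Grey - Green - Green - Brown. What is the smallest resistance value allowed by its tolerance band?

Yellow → 4 (first significant figure)
Grey → 8 (second significant figure)
Green → 5 (third significant figure)
Green → ×10^5 multiplier
Brown → ±1% tolerance
485 × 100000 = 48500000 Ω
Smallest = 48500000 × (1 − 1/100) = 48015000 Ω.

48015000 Ω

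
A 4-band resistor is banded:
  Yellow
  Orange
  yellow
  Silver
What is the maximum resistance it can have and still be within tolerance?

473000 Ω

Yellow → 4 (first significant figure)
Orange → 3 (second significant figure)
Yellow → ×10^4 multiplier
Silver → ±10% tolerance
43 × 10000 = 430000 Ω
Maximum = 430000 × (1 + 10/100) = 473000 Ω.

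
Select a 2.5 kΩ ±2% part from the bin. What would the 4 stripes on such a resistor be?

2500 Ω = 25 × 10^2.
2 → red
5 → green
Multiplier 10^2 → red.
±2% tolerance → red.

red, green, red, red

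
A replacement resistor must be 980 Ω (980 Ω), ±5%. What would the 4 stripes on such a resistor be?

white, grey, brown, gold

980 Ω = 98 × 10^1.
9 → white
8 → grey
Multiplier 10^1 → brown.
±5% tolerance → gold.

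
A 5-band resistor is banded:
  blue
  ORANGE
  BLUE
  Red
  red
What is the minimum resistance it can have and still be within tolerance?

62328 Ω

Blue → 6 (first significant figure)
Orange → 3 (second significant figure)
Blue → 6 (third significant figure)
Red → ×10^2 multiplier
Red → ±2% tolerance
636 × 100 = 63600 Ω
Minimum = 63600 × (1 − 2/100) = 62328 Ω.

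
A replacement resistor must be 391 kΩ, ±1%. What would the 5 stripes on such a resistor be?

391000 Ω = 391 × 10^3.
3 → orange
9 → white
1 → brown
Multiplier 10^3 → orange.
±1% tolerance → brown.

orange, white, brown, orange, brown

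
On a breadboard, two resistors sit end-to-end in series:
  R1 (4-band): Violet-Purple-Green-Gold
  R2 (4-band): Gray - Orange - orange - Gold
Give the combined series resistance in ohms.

R1: violet, violet → 77; green ×10^5 → 7700000 Ω.
R2: grey, orange → 83; orange ×10^3 → 83000 Ω.
Series: 7700000 + 83000 = 7783000 Ω.

7783000 Ω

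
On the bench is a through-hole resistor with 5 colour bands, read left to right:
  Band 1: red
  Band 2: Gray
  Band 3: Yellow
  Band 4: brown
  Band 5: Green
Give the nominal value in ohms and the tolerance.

2840 Ω ±0.5%

Red → 2 (first significant figure)
Grey → 8 (second significant figure)
Yellow → 4 (third significant figure)
Brown → ×10 multiplier
Green → ±0.5% tolerance
284 × 10 = 2840 Ω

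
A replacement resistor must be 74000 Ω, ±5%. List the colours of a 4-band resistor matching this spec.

74000 Ω = 74 × 10^3.
7 → violet
4 → yellow
Multiplier 10^3 → orange.
±5% tolerance → gold.

violet, yellow, orange, gold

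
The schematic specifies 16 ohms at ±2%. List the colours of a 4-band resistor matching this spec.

brown, blue, black, red

16 Ω = 16 × 10^0.
1 → brown
6 → blue
Multiplier 10^0 → black.
±2% tolerance → red.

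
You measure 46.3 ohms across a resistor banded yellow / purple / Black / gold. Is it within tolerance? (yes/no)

yes

Yellow → 4 (first significant figure)
Violet → 7 (second significant figure)
Black → ×1 multiplier
Gold → ±5% tolerance
47 × 1 = 47 Ω
Allowed range: 44.65 Ω to 49.35 Ω.
46.3 ohms lies inside that range.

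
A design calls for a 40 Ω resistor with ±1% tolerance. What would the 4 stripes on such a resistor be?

40 Ω = 40 × 10^0.
4 → yellow
0 → black
Multiplier 10^0 → black.
±1% tolerance → brown.

yellow, black, black, brown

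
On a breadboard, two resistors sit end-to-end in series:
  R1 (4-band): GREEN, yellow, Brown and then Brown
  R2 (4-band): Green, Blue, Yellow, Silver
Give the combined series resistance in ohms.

R1: green, yellow → 54; brown ×10 → 540 Ω.
R2: green, blue → 56; yellow ×10^4 → 560000 Ω.
Series: 540 + 560000 = 560540 Ω.

560540 Ω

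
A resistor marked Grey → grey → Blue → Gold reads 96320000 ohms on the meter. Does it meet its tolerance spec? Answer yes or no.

no

Grey → 8 (first significant figure)
Grey → 8 (second significant figure)
Blue → ×10^6 multiplier
Gold → ±5% tolerance
88 × 1000000 = 88000000 Ω
Allowed range: 83600000 Ω to 92400000 Ω.
96320000 ohms lies outside that range.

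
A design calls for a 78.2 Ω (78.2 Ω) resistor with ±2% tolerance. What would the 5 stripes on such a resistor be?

78.2 Ω = 782 × 10^-1.
7 → violet
8 → grey
2 → red
Multiplier 10^-1 → gold.
±2% tolerance → red.

violet, grey, red, gold, red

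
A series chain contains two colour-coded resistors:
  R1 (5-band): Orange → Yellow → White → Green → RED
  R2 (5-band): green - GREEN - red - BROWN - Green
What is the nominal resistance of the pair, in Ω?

R1: orange, yellow, white → 349; green ×10^5 → 34900000 Ω.
R2: green, green, red → 552; brown ×10 → 5520 Ω.
Series: 34900000 + 5520 = 34905520 Ω.

34905520 Ω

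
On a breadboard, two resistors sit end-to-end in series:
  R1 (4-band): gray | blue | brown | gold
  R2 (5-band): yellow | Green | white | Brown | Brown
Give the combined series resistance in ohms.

R1: grey, blue → 86; brown ×10 → 860 Ω.
R2: yellow, green, white → 459; brown ×10 → 4590 Ω.
Series: 860 + 4590 = 5450 Ω.

5450 Ω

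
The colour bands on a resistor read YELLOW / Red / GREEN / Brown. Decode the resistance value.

4200000 Ω

Yellow → 4 (first significant figure)
Red → 2 (second significant figure)
Green → ×10^5 multiplier
42 × 100000 = 4200000 Ω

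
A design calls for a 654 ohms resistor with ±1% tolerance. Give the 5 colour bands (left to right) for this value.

654 Ω = 654 × 10^0.
6 → blue
5 → green
4 → yellow
Multiplier 10^0 → black.
±1% tolerance → brown.

blue, green, yellow, black, brown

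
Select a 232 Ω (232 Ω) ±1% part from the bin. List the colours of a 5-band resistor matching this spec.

232 Ω = 232 × 10^0.
2 → red
3 → orange
2 → red
Multiplier 10^0 → black.
±1% tolerance → brown.

red, orange, red, black, brown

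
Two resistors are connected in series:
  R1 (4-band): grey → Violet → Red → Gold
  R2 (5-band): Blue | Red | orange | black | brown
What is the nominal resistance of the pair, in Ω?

9323 Ω

R1: grey, violet → 87; red ×10^2 → 8700 Ω.
R2: blue, red, orange → 623; black ×1 → 623 Ω.
Series: 8700 + 623 = 9323 Ω.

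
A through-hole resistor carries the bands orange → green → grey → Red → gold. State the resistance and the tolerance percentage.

35800 Ω ±5%

Orange → 3 (first significant figure)
Green → 5 (second significant figure)
Grey → 8 (third significant figure)
Red → ×10^2 multiplier
Gold → ±5% tolerance
358 × 100 = 35800 Ω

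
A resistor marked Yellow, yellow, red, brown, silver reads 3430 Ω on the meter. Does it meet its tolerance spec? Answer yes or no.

no

Yellow → 4 (first significant figure)
Yellow → 4 (second significant figure)
Red → 2 (third significant figure)
Brown → ×10 multiplier
Silver → ±10% tolerance
442 × 10 = 4420 Ω
Allowed range: 3978 Ω to 4862 Ω.
3430 Ω lies outside that range.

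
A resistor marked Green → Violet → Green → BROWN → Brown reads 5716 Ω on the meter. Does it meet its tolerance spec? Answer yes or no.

Green → 5 (first significant figure)
Violet → 7 (second significant figure)
Green → 5 (third significant figure)
Brown → ×10 multiplier
Brown → ±1% tolerance
575 × 10 = 5750 Ω
Allowed range: 5692.5 Ω to 5807.5 Ω.
5716 Ω lies inside that range.

yes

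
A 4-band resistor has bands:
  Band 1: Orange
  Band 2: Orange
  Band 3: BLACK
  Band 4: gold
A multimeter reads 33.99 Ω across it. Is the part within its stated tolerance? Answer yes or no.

yes

Orange → 3 (first significant figure)
Orange → 3 (second significant figure)
Black → ×1 multiplier
Gold → ±5% tolerance
33 × 1 = 33 Ω
Allowed range: 31.35 Ω to 34.65 Ω.
33.99 Ω lies inside that range.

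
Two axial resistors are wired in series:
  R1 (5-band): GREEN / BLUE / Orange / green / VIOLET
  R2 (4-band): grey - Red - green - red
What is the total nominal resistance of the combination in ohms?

64500000 Ω

R1: green, blue, orange → 563; green ×10^5 → 56300000 Ω.
R2: grey, red → 82; green ×10^5 → 8200000 Ω.
Series: 56300000 + 8200000 = 64500000 Ω.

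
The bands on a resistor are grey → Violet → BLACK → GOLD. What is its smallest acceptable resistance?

82.65 Ω

Grey → 8 (first significant figure)
Violet → 7 (second significant figure)
Black → ×1 multiplier
Gold → ±5% tolerance
87 × 1 = 87 Ω
Smallest = 87 × (1 − 5/100) = 82.65 Ω.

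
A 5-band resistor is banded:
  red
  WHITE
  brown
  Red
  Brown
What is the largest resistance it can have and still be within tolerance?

29391 Ω

Red → 2 (first significant figure)
White → 9 (second significant figure)
Brown → 1 (third significant figure)
Red → ×10^2 multiplier
Brown → ±1% tolerance
291 × 100 = 29100 Ω
Largest = 29100 × (1 + 1/100) = 29391 Ω.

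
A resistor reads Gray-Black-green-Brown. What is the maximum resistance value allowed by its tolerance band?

8080000 Ω

Grey → 8 (first significant figure)
Black → 0 (second significant figure)
Green → ×10^5 multiplier
Brown → ±1% tolerance
80 × 100000 = 8000000 Ω
Maximum = 8000000 × (1 + 1/100) = 8080000 Ω.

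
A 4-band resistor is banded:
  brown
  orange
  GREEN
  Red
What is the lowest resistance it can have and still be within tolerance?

1274000 Ω

Brown → 1 (first significant figure)
Orange → 3 (second significant figure)
Green → ×10^5 multiplier
Red → ±2% tolerance
13 × 100000 = 1300000 Ω
Lowest = 1300000 × (1 − 2/100) = 1274000 Ω.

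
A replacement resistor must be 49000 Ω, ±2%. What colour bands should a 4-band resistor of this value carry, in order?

yellow, white, orange, red

49000 Ω = 49 × 10^3.
4 → yellow
9 → white
Multiplier 10^3 → orange.
±2% tolerance → red.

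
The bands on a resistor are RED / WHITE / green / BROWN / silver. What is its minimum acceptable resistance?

Red → 2 (first significant figure)
White → 9 (second significant figure)
Green → 5 (third significant figure)
Brown → ×10 multiplier
Silver → ±10% tolerance
295 × 10 = 2950 Ω
Minimum = 2950 × (1 − 10/100) = 2655 Ω.

2655 Ω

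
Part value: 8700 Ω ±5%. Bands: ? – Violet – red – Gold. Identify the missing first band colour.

grey

8700 Ω = 87 × 10^2.
The first band gives digit 8 of the significand, and 8 is grey.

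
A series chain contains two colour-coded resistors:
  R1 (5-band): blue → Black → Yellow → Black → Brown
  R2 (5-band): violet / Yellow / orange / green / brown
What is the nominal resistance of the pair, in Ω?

R1: blue, black, yellow → 604; black ×1 → 604 Ω.
R2: violet, yellow, orange → 743; green ×10^5 → 74300000 Ω.
Series: 604 + 74300000 = 74300604 Ω.

74300604 Ω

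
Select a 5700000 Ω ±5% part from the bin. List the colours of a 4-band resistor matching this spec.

5700000 Ω = 57 × 10^5.
5 → green
7 → violet
Multiplier 10^5 → green.
±5% tolerance → gold.

green, violet, green, gold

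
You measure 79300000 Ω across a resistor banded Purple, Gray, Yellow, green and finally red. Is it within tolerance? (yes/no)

Violet → 7 (first significant figure)
Grey → 8 (second significant figure)
Yellow → 4 (third significant figure)
Green → ×10^5 multiplier
Red → ±2% tolerance
784 × 100000 = 78400000 Ω
Allowed range: 76832000 Ω to 79968000 Ω.
79300000 Ω lies inside that range.

yes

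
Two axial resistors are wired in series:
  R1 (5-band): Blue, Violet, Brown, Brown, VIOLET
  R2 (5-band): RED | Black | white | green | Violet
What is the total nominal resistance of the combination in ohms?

20906710 Ω

R1: blue, violet, brown → 671; brown ×10 → 6710 Ω.
R2: red, black, white → 209; green ×10^5 → 20900000 Ω.
Series: 6710 + 20900000 = 20906710 Ω.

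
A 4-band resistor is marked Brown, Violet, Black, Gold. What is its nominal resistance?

17 Ω

Brown → 1 (first significant figure)
Violet → 7 (second significant figure)
Black → ×1 multiplier
17 × 1 = 17 Ω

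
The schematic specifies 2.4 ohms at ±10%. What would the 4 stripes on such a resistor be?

2.4 Ω = 24 × 10^-1.
2 → red
4 → yellow
Multiplier 10^-1 → gold.
±10% tolerance → silver.

red, yellow, gold, silver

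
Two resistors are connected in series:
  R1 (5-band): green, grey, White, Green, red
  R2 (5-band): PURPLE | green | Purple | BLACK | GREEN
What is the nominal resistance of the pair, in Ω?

R1: green, grey, white → 589; green ×10^5 → 58900000 Ω.
R2: violet, green, violet → 757; black ×1 → 757 Ω.
Series: 58900000 + 757 = 58900757 Ω.

58900757 Ω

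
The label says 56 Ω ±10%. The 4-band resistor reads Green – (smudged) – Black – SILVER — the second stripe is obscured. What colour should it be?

56 Ω = 56 × 10^0.
The second band gives digit 6 of the significand, and 6 is blue.

blue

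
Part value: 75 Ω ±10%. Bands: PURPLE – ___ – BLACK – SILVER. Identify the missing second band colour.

green

75 Ω = 75 × 10^0.
The second band gives digit 5 of the significand, and 5 is green.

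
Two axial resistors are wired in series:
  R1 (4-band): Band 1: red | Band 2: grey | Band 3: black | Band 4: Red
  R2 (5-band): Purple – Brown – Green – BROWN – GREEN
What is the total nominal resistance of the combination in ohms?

7178 Ω

R1: red, grey → 28; black ×1 → 28 Ω.
R2: violet, brown, green → 715; brown ×10 → 7150 Ω.
Series: 28 + 7150 = 7178 Ω.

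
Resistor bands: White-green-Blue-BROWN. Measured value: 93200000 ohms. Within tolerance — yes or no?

White → 9 (first significant figure)
Green → 5 (second significant figure)
Blue → ×10^6 multiplier
Brown → ±1% tolerance
95 × 1000000 = 95000000 Ω
Allowed range: 94050000 Ω to 95950000 Ω.
93200000 ohms lies outside that range.

no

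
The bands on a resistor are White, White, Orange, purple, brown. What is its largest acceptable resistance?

White → 9 (first significant figure)
White → 9 (second significant figure)
Orange → 3 (third significant figure)
Violet → ×10^7 multiplier
Brown → ±1% tolerance
993 × 10000000 = 9930000000 Ω
Largest = 9930000000 × (1 + 1/100) = 10029300000 Ω.

10029300000 Ω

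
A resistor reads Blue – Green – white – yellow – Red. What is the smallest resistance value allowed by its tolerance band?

Blue → 6 (first significant figure)
Green → 5 (second significant figure)
White → 9 (third significant figure)
Yellow → ×10^4 multiplier
Red → ±2% tolerance
659 × 10000 = 6590000 Ω
Smallest = 6590000 × (1 − 2/100) = 6458200 Ω.

6458200 Ω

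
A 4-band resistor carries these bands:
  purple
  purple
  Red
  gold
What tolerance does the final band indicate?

±5%

The last band, gold, is the tolerance band.
Gold corresponds to ±5%.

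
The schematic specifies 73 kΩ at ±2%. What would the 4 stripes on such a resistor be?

73000 Ω = 73 × 10^3.
7 → violet
3 → orange
Multiplier 10^3 → orange.
±2% tolerance → red.

violet, orange, orange, red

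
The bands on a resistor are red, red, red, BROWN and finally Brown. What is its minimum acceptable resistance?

2197.8 Ω

Red → 2 (first significant figure)
Red → 2 (second significant figure)
Red → 2 (third significant figure)
Brown → ×10 multiplier
Brown → ±1% tolerance
222 × 10 = 2220 Ω
Minimum = 2220 × (1 − 1/100) = 2197.8 Ω.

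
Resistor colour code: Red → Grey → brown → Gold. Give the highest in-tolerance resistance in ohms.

Red → 2 (first significant figure)
Grey → 8 (second significant figure)
Brown → ×10 multiplier
Gold → ±5% tolerance
28 × 10 = 280 Ω
Highest = 280 × (1 + 5/100) = 294 Ω.

294 Ω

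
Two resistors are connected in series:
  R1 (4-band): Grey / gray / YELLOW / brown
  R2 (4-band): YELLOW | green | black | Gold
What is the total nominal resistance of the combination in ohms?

880045 Ω

R1: grey, grey → 88; yellow ×10^4 → 880000 Ω.
R2: yellow, green → 45; black ×1 → 45 Ω.
Series: 880000 + 45 = 880045 Ω.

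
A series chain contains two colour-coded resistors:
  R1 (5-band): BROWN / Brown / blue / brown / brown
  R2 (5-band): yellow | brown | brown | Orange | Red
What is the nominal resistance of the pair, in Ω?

R1: brown, brown, blue → 116; brown ×10 → 1160 Ω.
R2: yellow, brown, brown → 411; orange ×10^3 → 411000 Ω.
Series: 1160 + 411000 = 412160 Ω.

412160 Ω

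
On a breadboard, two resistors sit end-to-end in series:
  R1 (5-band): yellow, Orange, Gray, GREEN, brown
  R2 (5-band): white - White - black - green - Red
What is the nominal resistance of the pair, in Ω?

142800000 Ω

R1: yellow, orange, grey → 438; green ×10^5 → 43800000 Ω.
R2: white, white, black → 990; green ×10^5 → 99000000 Ω.
Series: 43800000 + 99000000 = 142800000 Ω.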